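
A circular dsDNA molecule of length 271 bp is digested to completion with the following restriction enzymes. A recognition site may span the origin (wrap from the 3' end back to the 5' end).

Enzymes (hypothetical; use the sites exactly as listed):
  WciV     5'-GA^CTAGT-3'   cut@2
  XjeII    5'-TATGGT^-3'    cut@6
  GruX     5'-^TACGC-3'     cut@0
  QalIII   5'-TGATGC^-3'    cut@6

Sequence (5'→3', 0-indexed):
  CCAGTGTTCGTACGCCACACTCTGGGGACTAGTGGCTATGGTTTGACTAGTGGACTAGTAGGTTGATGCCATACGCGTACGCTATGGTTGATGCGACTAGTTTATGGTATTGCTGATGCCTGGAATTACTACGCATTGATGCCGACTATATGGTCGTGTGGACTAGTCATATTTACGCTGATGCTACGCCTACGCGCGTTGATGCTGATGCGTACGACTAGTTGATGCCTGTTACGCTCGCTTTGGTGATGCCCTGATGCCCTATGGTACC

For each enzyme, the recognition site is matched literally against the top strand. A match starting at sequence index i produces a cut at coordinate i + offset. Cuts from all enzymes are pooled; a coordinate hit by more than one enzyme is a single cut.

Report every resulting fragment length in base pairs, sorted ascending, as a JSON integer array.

Per-enzyme occurrences:
  WciV (GACTAGT, off=2): starts [26, 44, 52, 94, 160, 215] → cuts [28, 46, 54, 96, 162, 217]
  XjeII (TATGGT, off=6): starts [36, 82, 102, 148, 262] → cuts [42, 88, 108, 154, 268]
  GruX (TACGC, off=0): starts [10, 71, 77, 129, 173, 184, 190, 232] → cuts [10, 71, 77, 129, 173, 184, 190, 232]
  QalIII (TGATGC, off=6): starts [63, 88, 113, 136, 178, 199, 205, 222, 246, 254] → cuts [69, 94, 119, 142, 184, 205, 211, 228, 252, 260]

Pooled cuts: [10, 28, 42, 46, 54, 69, 71, 77, 88, 94, 96, 108, 119, 129, 142, 154, 162, 173, 184, 190, 205, 211, 217, 228, 232, 252, 260, 268]

Fragment lengths:
  10→28: 18 bp
  28→42: 14 bp
  42→46: 4 bp
  46→54: 8 bp
  54→69: 15 bp
  69→71: 2 bp
  71→77: 6 bp
  77→88: 11 bp
  88→94: 6 bp
  94→96: 2 bp
  96→108: 12 bp
  108→119: 11 bp
  119→129: 10 bp
  129→142: 13 bp
  142→154: 12 bp
  154→162: 8 bp
  162→173: 11 bp
  173→184: 11 bp
  184→190: 6 bp
  190→205: 15 bp
  205→211: 6 bp
  211→217: 6 bp
  217→228: 11 bp
  228→232: 4 bp
  232→252: 20 bp
  252→260: 8 bp
  260→268: 8 bp
  268→10 (wrap): 271-268+10 = 13 bp

[2,2,4,4,6,6,6,6,6,8,8,8,8,10,11,11,11,11,11,12,12,13,13,14,15,15,18,20]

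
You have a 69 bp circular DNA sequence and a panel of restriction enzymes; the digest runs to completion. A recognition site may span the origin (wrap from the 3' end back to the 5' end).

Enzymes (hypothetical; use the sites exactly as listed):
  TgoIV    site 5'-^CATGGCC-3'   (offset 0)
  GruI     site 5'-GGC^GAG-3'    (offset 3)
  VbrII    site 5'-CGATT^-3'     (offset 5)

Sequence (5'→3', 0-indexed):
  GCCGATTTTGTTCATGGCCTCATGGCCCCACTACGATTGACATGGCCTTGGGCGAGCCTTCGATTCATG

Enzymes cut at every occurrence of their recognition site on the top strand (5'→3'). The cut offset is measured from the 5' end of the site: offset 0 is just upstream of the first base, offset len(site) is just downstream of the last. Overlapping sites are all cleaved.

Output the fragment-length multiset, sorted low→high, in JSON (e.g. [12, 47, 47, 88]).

Scan for sites:
  TgoIV CATGGCC/0: at [12, 20, 40, 65] ⇒ [12, 20, 40, 65]
  GruI GGCGAG/3: at [50] ⇒ [53]
  VbrII CGATT/5: at [2, 33, 60] ⇒ [7, 38, 65]

Pooled cuts: [7, 12, 20, 38, 40, 53, 65]

Fragments:
  7→12: 5 bp
  12→20: 8 bp
  20→38: 18 bp
  38→40: 2 bp
  40→53: 13 bp
  53→65: 12 bp
  65→7 (wrap): 69-65+7 = 11 bp

[2,5,8,11,12,13,18]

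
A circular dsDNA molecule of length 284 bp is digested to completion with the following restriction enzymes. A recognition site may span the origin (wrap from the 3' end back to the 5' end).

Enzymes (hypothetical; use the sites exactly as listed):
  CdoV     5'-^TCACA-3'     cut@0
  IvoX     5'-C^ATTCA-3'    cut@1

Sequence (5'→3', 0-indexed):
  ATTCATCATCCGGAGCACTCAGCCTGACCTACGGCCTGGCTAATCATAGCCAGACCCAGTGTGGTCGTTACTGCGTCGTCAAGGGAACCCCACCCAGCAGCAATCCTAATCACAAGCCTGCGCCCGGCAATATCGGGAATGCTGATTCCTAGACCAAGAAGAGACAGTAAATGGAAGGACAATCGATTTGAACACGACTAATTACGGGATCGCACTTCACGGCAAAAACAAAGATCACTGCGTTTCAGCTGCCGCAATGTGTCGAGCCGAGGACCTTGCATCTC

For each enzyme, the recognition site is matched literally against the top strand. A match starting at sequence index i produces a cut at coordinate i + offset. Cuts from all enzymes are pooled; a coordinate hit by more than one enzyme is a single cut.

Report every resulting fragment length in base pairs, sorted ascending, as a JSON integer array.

Scan for sites:
  CdoV (TCACA, off=0): starts [109] → cuts [109]
  IvoX (CATTCA, off=1): starts [283] → cuts [0]

All cut coordinates (distinct, sorted): [0, 109]

Fragments:
  0→109: 109 bp
  109→0 (wrap): 284-109+0 = 175 bp

[109,175]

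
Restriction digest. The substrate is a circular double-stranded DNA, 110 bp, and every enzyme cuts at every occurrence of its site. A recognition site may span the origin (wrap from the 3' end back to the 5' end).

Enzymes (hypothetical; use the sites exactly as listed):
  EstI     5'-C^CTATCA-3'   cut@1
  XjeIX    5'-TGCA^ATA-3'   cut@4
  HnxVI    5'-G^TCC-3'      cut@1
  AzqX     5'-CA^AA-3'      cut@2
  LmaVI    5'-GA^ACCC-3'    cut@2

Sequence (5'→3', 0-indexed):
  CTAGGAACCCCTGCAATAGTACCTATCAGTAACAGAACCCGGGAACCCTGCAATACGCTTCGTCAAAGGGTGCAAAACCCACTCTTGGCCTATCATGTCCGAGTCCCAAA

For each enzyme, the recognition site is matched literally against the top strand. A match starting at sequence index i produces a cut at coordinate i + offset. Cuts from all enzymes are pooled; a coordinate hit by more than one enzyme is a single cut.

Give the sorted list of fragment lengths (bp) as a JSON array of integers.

[5,6,7,8,8,8,8,9,9,13,14,15]

Site scan:
  EstI (CCTATCA, off=1): starts [21, 88] → cuts [22, 89]
  XjeIX (TGCAATA, off=4): starts [11, 48] → cuts [15, 52]
  HnxVI (GTCC, off=1): starts [96, 102] → cuts [97, 103]
  AzqX (CAAA, off=2): starts [63, 72, 106] → cuts [65, 74, 108]
  LmaVI (GAACCC, off=2): starts [4, 34, 42] → cuts [6, 36, 44]

All cut coordinates (distinct, sorted): [6, 15, 22, 36, 44, 52, 65, 74, 89, 97, 103, 108]

Fragments:
  6→15: 9 bp
  15→22: 7 bp
  22→36: 14 bp
  36→44: 8 bp
  44→52: 8 bp
  52→65: 13 bp
  65→74: 9 bp
  74→89: 15 bp
  89→97: 8 bp
  97→103: 6 bp
  103→108: 5 bp
  108→6 (wrap): 110-108+6 = 8 bp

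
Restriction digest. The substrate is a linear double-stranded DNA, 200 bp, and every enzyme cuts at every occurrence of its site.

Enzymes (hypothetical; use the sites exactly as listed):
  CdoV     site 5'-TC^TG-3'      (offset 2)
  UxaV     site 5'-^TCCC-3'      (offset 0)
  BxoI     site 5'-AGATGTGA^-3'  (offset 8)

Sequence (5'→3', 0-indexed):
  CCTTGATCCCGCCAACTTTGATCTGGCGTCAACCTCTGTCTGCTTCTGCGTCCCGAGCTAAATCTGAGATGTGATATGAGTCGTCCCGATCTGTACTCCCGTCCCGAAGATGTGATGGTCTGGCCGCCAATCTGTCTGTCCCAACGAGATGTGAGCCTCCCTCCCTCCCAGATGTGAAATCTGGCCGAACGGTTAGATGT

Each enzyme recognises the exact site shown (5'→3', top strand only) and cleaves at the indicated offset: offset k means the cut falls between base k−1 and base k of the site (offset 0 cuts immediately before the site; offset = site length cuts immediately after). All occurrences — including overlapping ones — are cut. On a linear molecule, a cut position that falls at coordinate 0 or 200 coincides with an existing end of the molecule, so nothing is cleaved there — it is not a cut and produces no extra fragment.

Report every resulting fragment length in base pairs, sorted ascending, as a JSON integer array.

[2,3,4,4,4,4,4,4,5,5,5,6,6,8,9,10,12,12,13,14,14,16,17,19]

Scan for sites:
  CdoV TCTG/2: at [21, 34, 38, 44, 62, 89, 118, 130, 134, 179] ⇒ [23, 36, 40, 46, 64, 91, 120, 132, 136, 181]
  UxaV TCCC/0: at [6, 50, 83, 96, 101, 138, 157, 161, 165] ⇒ [6, 50, 83, 96, 101, 138, 157, 161, 165]
  BxoI AGATGTGA/8: at [66, 107, 146, 169] ⇒ [74, 115, 154, 177]

All cut coordinates (distinct, sorted): [6, 23, 36, 40, 46, 50, 64, 74, 83, 91, 96, 101, 115, 120, 132, 136, 138, 154, 157, 161, 165, 177, 181]

Fragments:
  [0,6): 6 bp
  [6,23): 17 bp
  [23,36): 13 bp
  [36,40): 4 bp
  [40,46): 6 bp
  [46,50): 4 bp
  [50,64): 14 bp
  [64,74): 10 bp
  [74,83): 9 bp
  [83,91): 8 bp
  [91,96): 5 bp
  [96,101): 5 bp
  [101,115): 14 bp
  [115,120): 5 bp
  [120,132): 12 bp
  [132,136): 4 bp
  [136,138): 2 bp
  [138,154): 16 bp
  [154,157): 3 bp
  [157,161): 4 bp
  [161,165): 4 bp
  [165,177): 12 bp
  [177,181): 4 bp
  [181,200): 19 bp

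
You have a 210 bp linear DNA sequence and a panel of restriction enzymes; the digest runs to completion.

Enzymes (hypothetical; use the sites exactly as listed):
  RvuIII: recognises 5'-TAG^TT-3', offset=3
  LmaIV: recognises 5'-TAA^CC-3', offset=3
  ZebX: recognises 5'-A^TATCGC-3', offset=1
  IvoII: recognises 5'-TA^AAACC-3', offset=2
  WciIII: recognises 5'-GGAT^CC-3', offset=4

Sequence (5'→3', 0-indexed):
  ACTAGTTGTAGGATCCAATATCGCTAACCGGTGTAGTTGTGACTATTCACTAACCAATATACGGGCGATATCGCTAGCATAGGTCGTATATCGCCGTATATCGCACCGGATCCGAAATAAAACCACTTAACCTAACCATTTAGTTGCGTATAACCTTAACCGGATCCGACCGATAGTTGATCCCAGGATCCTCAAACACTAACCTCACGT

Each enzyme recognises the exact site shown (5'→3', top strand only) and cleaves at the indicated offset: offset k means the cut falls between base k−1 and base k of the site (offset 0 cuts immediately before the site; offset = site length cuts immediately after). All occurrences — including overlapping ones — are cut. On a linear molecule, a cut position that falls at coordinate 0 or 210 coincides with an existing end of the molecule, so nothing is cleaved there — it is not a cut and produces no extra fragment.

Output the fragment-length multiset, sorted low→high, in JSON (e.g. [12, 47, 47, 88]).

[4,5,5,6,6,8,8,8,9,9,9,10,10,11,11,13,13,13,15,17,20]

Per-enzyme occurrences:
  RvuIII TAGTT/3: at [2, 33, 140, 173] ⇒ [5, 36, 143, 176]
  LmaIV TAACC/3: at [24, 50, 127, 132, 150, 156, 199] ⇒ [27, 53, 130, 135, 153, 159, 202]
  ZebX ATATCGC/1: at [17, 67, 87, 97] ⇒ [18, 68, 88, 98]
  IvoII TAAAACC/2: at [117] ⇒ [119]
  WciIII GGATCC/4: at [10, 107, 161, 185] ⇒ [14, 111, 165, 189]

All cut coordinates (distinct, sorted): [5, 14, 18, 27, 36, 53, 68, 88, 98, 111, 119, 130, 135, 143, 153, 159, 165, 176, 189, 202]

Fragments:
  [0,5): 5 bp
  [5,14): 9 bp
  [14,18): 4 bp
  [18,27): 9 bp
  [27,36): 9 bp
  [36,53): 17 bp
  [53,68): 15 bp
  [68,88): 20 bp
  [88,98): 10 bp
  [98,111): 13 bp
  [111,119): 8 bp
  [119,130): 11 bp
  [130,135): 5 bp
  [135,143): 8 bp
  [143,153): 10 bp
  [153,159): 6 bp
  [159,165): 6 bp
  [165,176): 11 bp
  [176,189): 13 bp
  [189,202): 13 bp
  [202,210): 8 bp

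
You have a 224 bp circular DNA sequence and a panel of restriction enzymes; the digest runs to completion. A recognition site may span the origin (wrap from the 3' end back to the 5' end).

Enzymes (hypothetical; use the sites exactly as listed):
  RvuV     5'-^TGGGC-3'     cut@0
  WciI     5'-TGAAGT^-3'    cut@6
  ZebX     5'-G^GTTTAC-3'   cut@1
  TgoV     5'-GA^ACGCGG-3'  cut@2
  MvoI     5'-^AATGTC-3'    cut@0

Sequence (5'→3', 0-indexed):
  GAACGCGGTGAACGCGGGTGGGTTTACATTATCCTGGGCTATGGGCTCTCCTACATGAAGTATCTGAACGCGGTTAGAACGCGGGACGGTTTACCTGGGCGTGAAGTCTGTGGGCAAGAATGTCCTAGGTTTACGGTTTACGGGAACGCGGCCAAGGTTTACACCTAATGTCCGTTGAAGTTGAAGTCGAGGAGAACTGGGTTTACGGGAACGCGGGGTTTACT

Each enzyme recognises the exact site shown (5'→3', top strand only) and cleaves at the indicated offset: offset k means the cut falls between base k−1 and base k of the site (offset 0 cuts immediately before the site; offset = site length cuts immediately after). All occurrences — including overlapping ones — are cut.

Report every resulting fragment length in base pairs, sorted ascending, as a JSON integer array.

[3,6,6,7,7,7,7,8,9,9,10,10,10,10,10,10,11,11,12,13,13,15,20]

Site scan:
  RvuV TGGGC/0: at [34, 41, 95, 110] ⇒ [34, 41, 95, 110]
  WciI TGAAGT/6: at [55, 101, 175, 181] ⇒ [61, 107, 181, 187]
  ZebX GGTTTAC/1: at [20, 87, 127, 134, 155, 199, 216] ⇒ [21, 88, 128, 135, 156, 200, 217]
  TgoV GAACGCGG/2: at [0, 9, 65, 76, 143, 208] ⇒ [2, 11, 67, 78, 145, 210]
  MvoI AATGTC/0: at [118, 166] ⇒ [118, 166]

Pooled cuts: [2, 11, 21, 34, 41, 61, 67, 78, 88, 95, 107, 110, 118, 128, 135, 145, 156, 166, 181, 187, 200, 210, 217]

Fragment lengths:
  2→11: 9 bp
  11→21: 10 bp
  21→34: 13 bp
  34→41: 7 bp
  41→61: 20 bp
  61→67: 6 bp
  67→78: 11 bp
  78→88: 10 bp
  88→95: 7 bp
  95→107: 12 bp
  107→110: 3 bp
  110→118: 8 bp
  118→128: 10 bp
  128→135: 7 bp
  135→145: 10 bp
  145→156: 11 bp
  156→166: 10 bp
  166→181: 15 bp
  181→187: 6 bp
  187→200: 13 bp
  200→210: 10 bp
  210→217: 7 bp
  217→2 (wrap): 224-217+2 = 9 bp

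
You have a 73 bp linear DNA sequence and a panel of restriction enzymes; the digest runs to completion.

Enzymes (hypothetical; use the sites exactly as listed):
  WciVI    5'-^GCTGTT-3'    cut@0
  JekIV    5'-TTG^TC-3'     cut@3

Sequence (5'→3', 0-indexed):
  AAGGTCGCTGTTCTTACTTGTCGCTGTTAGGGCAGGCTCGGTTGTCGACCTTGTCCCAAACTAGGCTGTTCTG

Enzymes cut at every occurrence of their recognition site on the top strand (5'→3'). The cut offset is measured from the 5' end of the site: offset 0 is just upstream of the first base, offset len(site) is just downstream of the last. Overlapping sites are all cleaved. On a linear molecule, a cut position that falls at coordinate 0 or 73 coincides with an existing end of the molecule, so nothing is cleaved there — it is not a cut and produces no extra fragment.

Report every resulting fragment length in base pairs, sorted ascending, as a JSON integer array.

[2,6,9,9,11,14,22]

Per-enzyme occurrences:
  WciVI (GCTGTT, off=0): starts [6, 22, 64] → cuts [6, 22, 64]
  JekIV (TTGTC, off=3): starts [17, 41, 50] → cuts [20, 44, 53]

Pooled cuts: [6, 20, 22, 44, 53, 64]

Fragments:
  [0,6): 6 bp
  [6,20): 14 bp
  [20,22): 2 bp
  [22,44): 22 bp
  [44,53): 9 bp
  [53,64): 11 bp
  [64,73): 9 bp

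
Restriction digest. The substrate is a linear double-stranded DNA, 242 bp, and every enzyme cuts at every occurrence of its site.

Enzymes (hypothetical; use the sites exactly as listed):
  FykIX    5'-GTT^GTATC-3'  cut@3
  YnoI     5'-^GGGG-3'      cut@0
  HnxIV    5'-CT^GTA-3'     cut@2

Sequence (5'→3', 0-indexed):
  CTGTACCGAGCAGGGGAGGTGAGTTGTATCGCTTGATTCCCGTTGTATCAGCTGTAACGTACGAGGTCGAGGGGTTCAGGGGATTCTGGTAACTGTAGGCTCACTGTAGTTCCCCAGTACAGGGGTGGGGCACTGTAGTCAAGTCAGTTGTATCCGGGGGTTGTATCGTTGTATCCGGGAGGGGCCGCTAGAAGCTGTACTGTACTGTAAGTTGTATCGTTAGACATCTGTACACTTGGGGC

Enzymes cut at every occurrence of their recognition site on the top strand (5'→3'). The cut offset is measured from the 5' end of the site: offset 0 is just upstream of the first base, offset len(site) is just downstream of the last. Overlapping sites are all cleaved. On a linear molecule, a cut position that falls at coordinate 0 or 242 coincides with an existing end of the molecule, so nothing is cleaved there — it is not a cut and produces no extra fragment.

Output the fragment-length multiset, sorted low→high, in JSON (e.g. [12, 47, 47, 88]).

[1,2,5,5,5,5,6,6,7,8,8,8,8,9,10,10,11,13,15,16,16,16,16,17,19]

Scan for sites:
  FykIX (GTTGTATC, off=3): starts [22, 41, 146, 159, 167, 210] → cuts [25, 44, 149, 162, 170, 213]
  YnoI (GGGG, off=0): starts [12, 70, 78, 121, 126, 155, 156, 180, 237] → cuts [12, 70, 78, 121, 126, 155, 156, 180, 237]
  HnxIV (CTGTA, off=2): starts [0, 51, 92, 103, 132, 194, 199, 204, 227] → cuts [2, 53, 94, 105, 134, 196, 201, 206, 229]

Pooled cuts: [2, 12, 25, 44, 53, 70, 78, 94, 105, 121, 126, 134, 149, 155, 156, 162, 170, 180, 196, 201, 206, 213, 229, 237]

Fragments:
  [0,2): 2 bp
  [2,12): 10 bp
  [12,25): 13 bp
  [25,44): 19 bp
  [44,53): 9 bp
  [53,70): 17 bp
  [70,78): 8 bp
  [78,94): 16 bp
  [94,105): 11 bp
  [105,121): 16 bp
  [121,126): 5 bp
  [126,134): 8 bp
  [134,149): 15 bp
  [149,155): 6 bp
  [155,156): 1 bp
  [156,162): 6 bp
  [162,170): 8 bp
  [170,180): 10 bp
  [180,196): 16 bp
  [196,201): 5 bp
  [201,206): 5 bp
  [206,213): 7 bp
  [213,229): 16 bp
  [229,237): 8 bp
  [237,242): 5 bp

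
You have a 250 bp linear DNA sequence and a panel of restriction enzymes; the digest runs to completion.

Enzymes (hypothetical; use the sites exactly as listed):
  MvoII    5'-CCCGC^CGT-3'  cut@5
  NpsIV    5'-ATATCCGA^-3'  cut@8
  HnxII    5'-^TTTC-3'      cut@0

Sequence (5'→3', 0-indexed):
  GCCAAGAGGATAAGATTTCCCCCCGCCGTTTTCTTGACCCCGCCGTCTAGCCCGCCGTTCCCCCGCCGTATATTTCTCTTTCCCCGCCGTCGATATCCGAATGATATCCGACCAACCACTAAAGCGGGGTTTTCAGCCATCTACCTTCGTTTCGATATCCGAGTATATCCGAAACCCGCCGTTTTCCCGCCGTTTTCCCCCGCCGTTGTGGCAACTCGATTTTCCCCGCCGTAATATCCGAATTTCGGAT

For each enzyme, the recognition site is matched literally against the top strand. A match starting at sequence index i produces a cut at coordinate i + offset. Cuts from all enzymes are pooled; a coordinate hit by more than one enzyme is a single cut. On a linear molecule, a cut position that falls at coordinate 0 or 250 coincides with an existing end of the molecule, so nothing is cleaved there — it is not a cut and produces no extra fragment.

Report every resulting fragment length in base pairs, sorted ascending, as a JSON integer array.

[1,3,3,3,6,6,7,8,8,9,9,10,10,11,11,11,12,12,13,13,14,15,17,19,19]

Per-enzyme occurrences:
  MvoII CCCGCCGT/5: at [21, 38, 50, 61, 82, 174, 185, 198, 224] ⇒ [26, 43, 55, 66, 87, 179, 190, 203, 229]
  NpsIV ATATCCGA/8: at [92, 103, 154, 164, 233] ⇒ [100, 111, 162, 172, 241]
  HnxII TTTC/0: at [15, 29, 72, 78, 130, 149, 182, 193, 220, 242] ⇒ [15, 29, 72, 78, 130, 149, 182, 193, 220, 242]

All cut coordinates (distinct, sorted): [15, 26, 29, 43, 55, 66, 72, 78, 87, 100, 111, 130, 149, 162, 172, 179, 182, 190, 193, 203, 220, 229, 241, 242]

Fragment lengths:
  [0,15): 15 bp
  [15,26): 11 bp
  [26,29): 3 bp
  [29,43): 14 bp
  [43,55): 12 bp
  [55,66): 11 bp
  [66,72): 6 bp
  [72,78): 6 bp
  [78,87): 9 bp
  [87,100): 13 bp
  [100,111): 11 bp
  [111,130): 19 bp
  [130,149): 19 bp
  [149,162): 13 bp
  [162,172): 10 bp
  [172,179): 7 bp
  [179,182): 3 bp
  [182,190): 8 bp
  [190,193): 3 bp
  [193,203): 10 bp
  [203,220): 17 bp
  [220,229): 9 bp
  [229,241): 12 bp
  [241,242): 1 bp
  [242,250): 8 bp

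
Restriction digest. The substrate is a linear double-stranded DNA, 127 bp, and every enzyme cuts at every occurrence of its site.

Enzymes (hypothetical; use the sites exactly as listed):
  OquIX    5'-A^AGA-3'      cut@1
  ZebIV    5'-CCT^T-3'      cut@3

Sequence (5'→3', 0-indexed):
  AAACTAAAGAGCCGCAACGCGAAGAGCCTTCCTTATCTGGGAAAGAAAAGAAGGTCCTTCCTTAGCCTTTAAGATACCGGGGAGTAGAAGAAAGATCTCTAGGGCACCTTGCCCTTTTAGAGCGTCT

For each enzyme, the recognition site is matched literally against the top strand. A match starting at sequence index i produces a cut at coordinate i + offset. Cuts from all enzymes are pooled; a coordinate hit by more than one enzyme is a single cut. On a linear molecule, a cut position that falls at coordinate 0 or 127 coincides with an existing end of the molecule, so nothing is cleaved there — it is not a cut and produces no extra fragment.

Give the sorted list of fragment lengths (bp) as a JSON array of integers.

[3,4,4,4,5,6,6,7,7,10,10,12,15,17,17]

Per-enzyme occurrences:
  OquIX (AAGA, off=1): starts [6, 21, 42, 47, 70, 87, 91] → cuts [7, 22, 43, 48, 71, 88, 92]
  ZebIV (CCTT, off=3): starts [26, 30, 55, 59, 65, 106, 112] → cuts [29, 33, 58, 62, 68, 109, 115]

Pooled cuts: [7, 22, 29, 33, 43, 48, 58, 62, 68, 71, 88, 92, 109, 115]

Fragments:
  [0,7): 7 bp
  [7,22): 15 bp
  [22,29): 7 bp
  [29,33): 4 bp
  [33,43): 10 bp
  [43,48): 5 bp
  [48,58): 10 bp
  [58,62): 4 bp
  [62,68): 6 bp
  [68,71): 3 bp
  [71,88): 17 bp
  [88,92): 4 bp
  [92,109): 17 bp
  [109,115): 6 bp
  [115,127): 12 bp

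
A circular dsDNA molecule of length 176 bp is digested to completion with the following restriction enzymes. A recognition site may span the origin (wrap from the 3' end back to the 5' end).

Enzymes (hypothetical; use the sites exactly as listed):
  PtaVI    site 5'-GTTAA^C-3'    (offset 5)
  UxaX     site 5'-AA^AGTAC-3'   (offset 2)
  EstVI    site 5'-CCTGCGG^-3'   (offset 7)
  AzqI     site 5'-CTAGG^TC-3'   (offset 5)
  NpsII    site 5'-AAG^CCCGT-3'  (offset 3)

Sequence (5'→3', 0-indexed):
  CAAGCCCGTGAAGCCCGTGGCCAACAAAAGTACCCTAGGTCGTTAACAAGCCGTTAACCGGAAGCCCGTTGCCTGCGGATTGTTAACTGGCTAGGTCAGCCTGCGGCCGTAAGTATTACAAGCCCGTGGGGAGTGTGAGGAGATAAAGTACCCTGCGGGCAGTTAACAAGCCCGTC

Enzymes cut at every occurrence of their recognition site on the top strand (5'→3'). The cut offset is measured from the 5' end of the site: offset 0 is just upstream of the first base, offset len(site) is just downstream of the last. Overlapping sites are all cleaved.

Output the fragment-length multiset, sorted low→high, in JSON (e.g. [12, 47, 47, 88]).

Site scan:
  PtaVI GTTAAC/5: at [41, 52, 81, 161] ⇒ [46, 57, 86, 166]
  UxaX AAAGTAC/2: at [26, 144] ⇒ [28, 146]
  EstVI CCTGCGG/7: at [71, 99, 151] ⇒ [78, 106, 158]
  AzqI CTAGGTC/5: at [34, 90] ⇒ [39, 95]
  NpsII AAGCCCGT/3: at [1, 10, 61, 119, 167] ⇒ [4, 13, 64, 122, 170]

Pooled cuts: [4, 13, 28, 39, 46, 57, 64, 78, 86, 95, 106, 122, 146, 158, 166, 170]

Fragment lengths:
  4→13: 9 bp
  13→28: 15 bp
  28→39: 11 bp
  39→46: 7 bp
  46→57: 11 bp
  57→64: 7 bp
  64→78: 14 bp
  78→86: 8 bp
  86→95: 9 bp
  95→106: 11 bp
  106→122: 16 bp
  122→146: 24 bp
  146→158: 12 bp
  158→166: 8 bp
  166→170: 4 bp
  170→4 (wrap): 176-170+4 = 10 bp

[4,7,7,8,8,9,9,10,11,11,11,12,14,15,16,24]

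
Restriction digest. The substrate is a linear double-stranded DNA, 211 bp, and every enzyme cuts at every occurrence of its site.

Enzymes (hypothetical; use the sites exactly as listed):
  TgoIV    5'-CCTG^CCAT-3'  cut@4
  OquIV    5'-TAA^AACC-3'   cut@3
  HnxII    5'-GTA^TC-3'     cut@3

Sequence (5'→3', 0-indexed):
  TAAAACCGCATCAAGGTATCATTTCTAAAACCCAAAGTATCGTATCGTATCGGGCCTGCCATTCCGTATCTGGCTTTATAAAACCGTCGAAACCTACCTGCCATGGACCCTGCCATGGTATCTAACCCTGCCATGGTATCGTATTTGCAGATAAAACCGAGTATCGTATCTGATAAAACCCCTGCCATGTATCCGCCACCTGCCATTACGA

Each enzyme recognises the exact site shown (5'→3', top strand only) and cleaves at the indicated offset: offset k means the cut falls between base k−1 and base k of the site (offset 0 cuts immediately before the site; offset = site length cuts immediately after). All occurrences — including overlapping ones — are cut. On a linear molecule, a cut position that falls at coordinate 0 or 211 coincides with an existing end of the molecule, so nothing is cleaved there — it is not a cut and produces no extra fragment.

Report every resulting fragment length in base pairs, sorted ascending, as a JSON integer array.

Site scan:
  TgoIV CCTGCCAT/4: at [54, 96, 108, 126, 180, 198] ⇒ [58, 100, 112, 130, 184, 202]
  OquIV TAAAACC/3: at [0, 25, 78, 151, 173] ⇒ [3, 28, 81, 154, 176]
  HnxII GTATC/3: at [15, 36, 41, 46, 65, 117, 135, 160, 165, 188] ⇒ [18, 39, 44, 49, 68, 120, 138, 163, 168, 191]

All cut coordinates (distinct, sorted): [3, 18, 28, 39, 44, 49, 58, 68, 81, 100, 112, 120, 130, 138, 154, 163, 168, 176, 184, 191, 202]

Fragment lengths:
  [0,3): 3 bp
  [3,18): 15 bp
  [18,28): 10 bp
  [28,39): 11 bp
  [39,44): 5 bp
  [44,49): 5 bp
  [49,58): 9 bp
  [58,68): 10 bp
  [68,81): 13 bp
  [81,100): 19 bp
  [100,112): 12 bp
  [112,120): 8 bp
  [120,130): 10 bp
  [130,138): 8 bp
  [138,154): 16 bp
  [154,163): 9 bp
  [163,168): 5 bp
  [168,176): 8 bp
  [176,184): 8 bp
  [184,191): 7 bp
  [191,202): 11 bp
  [202,211): 9 bp

[3,5,5,5,7,8,8,8,8,9,9,9,10,10,10,11,11,12,13,15,16,19]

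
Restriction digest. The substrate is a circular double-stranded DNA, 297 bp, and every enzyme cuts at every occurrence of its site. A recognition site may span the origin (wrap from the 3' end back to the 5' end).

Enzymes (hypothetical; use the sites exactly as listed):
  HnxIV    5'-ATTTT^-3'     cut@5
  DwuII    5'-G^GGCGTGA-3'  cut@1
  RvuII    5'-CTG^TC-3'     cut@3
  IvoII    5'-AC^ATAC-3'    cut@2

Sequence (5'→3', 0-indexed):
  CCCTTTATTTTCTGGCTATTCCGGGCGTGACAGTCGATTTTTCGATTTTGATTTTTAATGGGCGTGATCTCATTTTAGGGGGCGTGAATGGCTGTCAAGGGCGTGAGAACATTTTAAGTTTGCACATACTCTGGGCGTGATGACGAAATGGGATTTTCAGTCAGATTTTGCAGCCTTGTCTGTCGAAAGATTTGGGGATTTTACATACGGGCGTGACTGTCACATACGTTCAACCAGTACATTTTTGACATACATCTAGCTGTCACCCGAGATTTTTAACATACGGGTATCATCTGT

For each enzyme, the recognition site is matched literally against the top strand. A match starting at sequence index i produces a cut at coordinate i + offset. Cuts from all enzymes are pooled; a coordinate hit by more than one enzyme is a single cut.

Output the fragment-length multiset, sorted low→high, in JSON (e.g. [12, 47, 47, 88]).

Per-enzyme occurrences:
  HnxIV (ATTTT, off=5): starts [6, 36, 44, 50, 71, 110, 152, 164, 197, 240, 271] → cuts [11, 41, 49, 55, 76, 115, 157, 169, 202, 245, 276]
  DwuII (GGGCGTGA, off=1): starts [22, 59, 79, 98, 132, 208] → cuts [23, 60, 80, 99, 133, 209]
  RvuII (CTGTC, off=3): starts [91, 179, 216, 259, 293] → cuts [94, 182, 219, 262, 296]
  IvoII (ACATAC, off=2): starts [123, 202, 221, 247, 278] → cuts [125, 204, 223, 249, 280]

All cut coordinates (distinct, sorted): [11, 23, 41, 49, 55, 60, 76, 80, 94, 99, 115, 125, 133, 157, 169, 182, 202, 204, 209, 219, 223, 245, 249, 262, 276, 280, 296]

Fragments:
  11→23: 12 bp
  23→41: 18 bp
  41→49: 8 bp
  49→55: 6 bp
  55→60: 5 bp
  60→76: 16 bp
  76→80: 4 bp
  80→94: 14 bp
  94→99: 5 bp
  99→115: 16 bp
  115→125: 10 bp
  125→133: 8 bp
  133→157: 24 bp
  157→169: 12 bp
  169→182: 13 bp
  182→202: 20 bp
  202→204: 2 bp
  204→209: 5 bp
  209→219: 10 bp
  219→223: 4 bp
  223→245: 22 bp
  245→249: 4 bp
  249→262: 13 bp
  262→276: 14 bp
  276→280: 4 bp
  280→296: 16 bp
  296→11 (wrap): 297-296+11 = 12 bp

[2,4,4,4,4,5,5,5,6,8,8,10,10,12,12,12,13,13,14,14,16,16,16,18,20,22,24]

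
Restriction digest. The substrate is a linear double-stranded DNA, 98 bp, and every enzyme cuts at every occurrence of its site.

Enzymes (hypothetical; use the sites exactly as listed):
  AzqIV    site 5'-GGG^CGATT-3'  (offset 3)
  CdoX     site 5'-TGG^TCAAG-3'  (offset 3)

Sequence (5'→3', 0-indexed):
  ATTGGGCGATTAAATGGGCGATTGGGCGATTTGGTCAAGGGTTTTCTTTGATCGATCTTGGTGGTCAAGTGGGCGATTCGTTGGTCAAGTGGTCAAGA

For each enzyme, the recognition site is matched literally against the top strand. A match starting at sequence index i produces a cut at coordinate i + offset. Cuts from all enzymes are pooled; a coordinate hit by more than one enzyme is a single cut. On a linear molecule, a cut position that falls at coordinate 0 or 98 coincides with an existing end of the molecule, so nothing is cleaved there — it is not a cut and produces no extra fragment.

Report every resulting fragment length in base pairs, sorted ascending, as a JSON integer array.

Per-enzyme occurrences:
  AzqIV (GGGCGATT, off=3): starts [3, 15, 23, 70] → cuts [6, 18, 26, 73]
  CdoX (TGGTCAAG, off=3): starts [31, 61, 81, 89] → cuts [34, 64, 84, 92]

All cut coordinates (distinct, sorted): [6, 18, 26, 34, 64, 73, 84, 92]

Fragments:
  [0,6): 6 bp
  [6,18): 12 bp
  [18,26): 8 bp
  [26,34): 8 bp
  [34,64): 30 bp
  [64,73): 9 bp
  [73,84): 11 bp
  [84,92): 8 bp
  [92,98): 6 bp

[6,6,8,8,8,9,11,12,30]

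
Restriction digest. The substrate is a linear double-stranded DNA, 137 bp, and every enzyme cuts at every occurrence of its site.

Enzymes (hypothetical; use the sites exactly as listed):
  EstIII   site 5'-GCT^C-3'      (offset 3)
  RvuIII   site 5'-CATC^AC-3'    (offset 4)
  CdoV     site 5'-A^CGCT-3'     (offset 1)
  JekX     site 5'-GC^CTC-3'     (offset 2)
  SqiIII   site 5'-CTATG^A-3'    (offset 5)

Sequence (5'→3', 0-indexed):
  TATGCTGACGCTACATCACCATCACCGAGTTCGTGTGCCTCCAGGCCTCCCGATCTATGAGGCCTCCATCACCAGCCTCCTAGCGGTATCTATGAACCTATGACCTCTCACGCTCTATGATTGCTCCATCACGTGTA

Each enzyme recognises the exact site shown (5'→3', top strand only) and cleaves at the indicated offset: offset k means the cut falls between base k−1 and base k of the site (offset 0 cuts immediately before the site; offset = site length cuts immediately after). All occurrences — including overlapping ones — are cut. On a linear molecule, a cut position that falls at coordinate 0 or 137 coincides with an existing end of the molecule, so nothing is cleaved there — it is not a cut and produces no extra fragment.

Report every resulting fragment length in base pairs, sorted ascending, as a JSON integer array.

Per-enzyme occurrences:
  EstIII GCTC/3: at [111, 122] ⇒ [114, 125]
  RvuIII CATCAC/4: at [13, 19, 66, 126] ⇒ [17, 23, 70, 130]
  CdoV ACGCT/1: at [7, 109] ⇒ [8, 110]
  JekX GCCTC/2: at [36, 44, 61, 74] ⇒ [38, 46, 63, 76]
  SqiIII CTATGA/5: at [54, 89, 97, 114] ⇒ [59, 94, 102, 119]

All cut coordinates (distinct, sorted): [8, 17, 23, 38, 46, 59, 63, 70, 76, 94, 102, 110, 114, 119, 125, 130]

Fragments:
  [0,8): 8 bp
  [8,17): 9 bp
  [17,23): 6 bp
  [23,38): 15 bp
  [38,46): 8 bp
  [46,59): 13 bp
  [59,63): 4 bp
  [63,70): 7 bp
  [70,76): 6 bp
  [76,94): 18 bp
  [94,102): 8 bp
  [102,110): 8 bp
  [110,114): 4 bp
  [114,119): 5 bp
  [119,125): 6 bp
  [125,130): 5 bp
  [130,137): 7 bp

[4,4,5,5,6,6,6,7,7,8,8,8,8,9,13,15,18]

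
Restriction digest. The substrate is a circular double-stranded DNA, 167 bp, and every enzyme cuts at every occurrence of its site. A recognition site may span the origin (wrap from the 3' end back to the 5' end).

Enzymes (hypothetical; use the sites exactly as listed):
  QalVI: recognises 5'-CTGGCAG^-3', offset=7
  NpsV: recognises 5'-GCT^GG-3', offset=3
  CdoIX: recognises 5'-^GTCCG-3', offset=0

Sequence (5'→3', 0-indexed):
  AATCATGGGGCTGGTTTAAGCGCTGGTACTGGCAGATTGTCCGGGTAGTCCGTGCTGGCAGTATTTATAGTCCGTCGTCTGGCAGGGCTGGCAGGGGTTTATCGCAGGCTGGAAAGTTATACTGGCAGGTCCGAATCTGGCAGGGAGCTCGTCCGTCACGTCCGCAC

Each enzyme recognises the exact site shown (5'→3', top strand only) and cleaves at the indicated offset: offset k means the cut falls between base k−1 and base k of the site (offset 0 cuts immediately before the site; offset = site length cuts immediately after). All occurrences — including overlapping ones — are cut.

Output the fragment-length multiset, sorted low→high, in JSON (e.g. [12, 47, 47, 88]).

Per-enzyme occurrences:
  QalVI CTGGCAG/7: at [28, 54, 78, 87, 121, 136] ⇒ [35, 61, 85, 94, 128, 143]
  NpsV GCTGG/3: at [9, 21, 53, 86, 107] ⇒ [12, 24, 56, 89, 110]
  CdoIX GTCCG/0: at [38, 47, 69, 128, 150, 159] ⇒ [38, 47, 69, 128, 150, 159]

Pooled cuts: [12, 24, 35, 38, 47, 56, 61, 69, 85, 89, 94, 110, 128, 143, 150, 159]

Fragment lengths:
  12→24: 12 bp
  24→35: 11 bp
  35→38: 3 bp
  38→47: 9 bp
  47→56: 9 bp
  56→61: 5 bp
  61→69: 8 bp
  69→85: 16 bp
  85→89: 4 bp
  89→94: 5 bp
  94→110: 16 bp
  110→128: 18 bp
  128→143: 15 bp
  143→150: 7 bp
  150→159: 9 bp
  159→12 (wrap): 167-159+12 = 20 bp

[3,4,5,5,7,8,9,9,9,11,12,15,16,16,18,20]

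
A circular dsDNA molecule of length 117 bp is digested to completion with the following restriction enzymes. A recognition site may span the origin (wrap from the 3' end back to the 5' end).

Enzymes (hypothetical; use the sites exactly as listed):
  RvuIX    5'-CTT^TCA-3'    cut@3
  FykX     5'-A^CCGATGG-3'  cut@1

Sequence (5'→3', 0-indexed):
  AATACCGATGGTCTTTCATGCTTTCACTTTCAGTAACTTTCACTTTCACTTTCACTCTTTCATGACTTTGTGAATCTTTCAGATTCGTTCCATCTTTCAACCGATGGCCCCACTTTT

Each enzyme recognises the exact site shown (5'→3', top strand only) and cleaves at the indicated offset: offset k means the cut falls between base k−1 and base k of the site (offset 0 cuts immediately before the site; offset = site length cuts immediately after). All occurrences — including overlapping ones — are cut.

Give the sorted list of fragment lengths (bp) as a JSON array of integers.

[4,6,6,6,8,8,10,11,18,19,21]

Site scan:
  RvuIX (CTTTCA, off=3): starts [12, 20, 26, 36, 42, 48, 56, 75, 93] → cuts [15, 23, 29, 39, 45, 51, 59, 78, 96]
  FykX (ACCGATGG, off=1): starts [3, 99] → cuts [4, 100]

Pooled cuts: [4, 15, 23, 29, 39, 45, 51, 59, 78, 96, 100]

Fragment lengths:
  4→15: 11 bp
  15→23: 8 bp
  23→29: 6 bp
  29→39: 10 bp
  39→45: 6 bp
  45→51: 6 bp
  51→59: 8 bp
  59→78: 19 bp
  78→96: 18 bp
  96→100: 4 bp
  100→4 (wrap): 117-100+4 = 21 bp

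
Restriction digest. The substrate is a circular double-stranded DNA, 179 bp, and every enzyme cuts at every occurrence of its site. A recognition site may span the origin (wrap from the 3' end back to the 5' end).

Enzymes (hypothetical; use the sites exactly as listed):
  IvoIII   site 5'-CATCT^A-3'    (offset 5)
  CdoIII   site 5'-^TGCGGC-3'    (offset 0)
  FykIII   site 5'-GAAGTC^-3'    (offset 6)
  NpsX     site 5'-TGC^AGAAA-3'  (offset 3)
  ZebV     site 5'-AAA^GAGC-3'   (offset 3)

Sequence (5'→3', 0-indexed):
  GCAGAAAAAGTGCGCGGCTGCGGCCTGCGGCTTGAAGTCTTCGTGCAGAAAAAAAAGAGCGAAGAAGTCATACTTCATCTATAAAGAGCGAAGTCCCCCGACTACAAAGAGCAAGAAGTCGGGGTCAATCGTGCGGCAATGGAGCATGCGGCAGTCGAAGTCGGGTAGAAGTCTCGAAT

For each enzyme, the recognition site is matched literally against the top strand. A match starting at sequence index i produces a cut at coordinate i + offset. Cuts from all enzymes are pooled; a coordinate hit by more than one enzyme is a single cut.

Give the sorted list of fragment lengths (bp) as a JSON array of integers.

Per-enzyme occurrences:
  IvoIII CATCTA/5: at [75] ⇒ [80]
  CdoIII TGCGGC/0: at [18, 25, 131, 146] ⇒ [18, 25, 131, 146]
  FykIII GAAGTC/6: at [33, 63, 89, 114, 156, 167] ⇒ [39, 69, 95, 120, 162, 173]
  NpsX TGCAGAAA/3: at [43, 178] ⇒ [2, 46]
  ZebV AAAGAGC/3: at [53, 82, 105] ⇒ [56, 85, 108]

Pooled cuts: [2, 18, 25, 39, 46, 56, 69, 80, 85, 95, 108, 120, 131, 146, 162, 173]

Fragments:
  2→18: 16 bp
  18→25: 7 bp
  25→39: 14 bp
  39→46: 7 bp
  46→56: 10 bp
  56→69: 13 bp
  69→80: 11 bp
  80→85: 5 bp
  85→95: 10 bp
  95→108: 13 bp
  108→120: 12 bp
  120→131: 11 bp
  131→146: 15 bp
  146→162: 16 bp
  162→173: 11 bp
  173→2 (wrap): 179-173+2 = 8 bp

[5,7,7,8,10,10,11,11,11,12,13,13,14,15,16,16]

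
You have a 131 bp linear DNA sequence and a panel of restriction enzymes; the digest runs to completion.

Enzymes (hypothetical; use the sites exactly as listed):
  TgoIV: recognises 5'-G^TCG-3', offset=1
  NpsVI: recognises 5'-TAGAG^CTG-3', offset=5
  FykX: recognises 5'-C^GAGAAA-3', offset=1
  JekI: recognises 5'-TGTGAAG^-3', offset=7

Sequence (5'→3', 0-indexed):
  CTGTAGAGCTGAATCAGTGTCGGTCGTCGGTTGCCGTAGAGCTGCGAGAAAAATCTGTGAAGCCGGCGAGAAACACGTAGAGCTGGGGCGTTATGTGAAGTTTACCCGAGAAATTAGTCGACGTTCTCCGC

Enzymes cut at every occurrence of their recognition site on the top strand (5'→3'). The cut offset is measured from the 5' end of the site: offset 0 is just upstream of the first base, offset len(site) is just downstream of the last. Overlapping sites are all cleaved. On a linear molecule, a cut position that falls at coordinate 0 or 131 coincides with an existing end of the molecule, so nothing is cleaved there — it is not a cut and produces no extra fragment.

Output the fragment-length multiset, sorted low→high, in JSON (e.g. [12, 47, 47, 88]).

Per-enzyme occurrences:
  TgoIV GTCG/1: at [18, 22, 25, 116] ⇒ [19, 23, 26, 117]
  NpsVI TAGAGCTG/5: at [3, 36, 77] ⇒ [8, 41, 82]
  FykX CGAGAAA/1: at [44, 66, 106] ⇒ [45, 67, 107]
  JekI TGTGAAG/7: at [55, 93] ⇒ [62, 100]

Pooled cuts: [8, 19, 23, 26, 41, 45, 62, 67, 82, 100, 107, 117]

Fragments:
  [0,8): 8 bp
  [8,19): 11 bp
  [19,23): 4 bp
  [23,26): 3 bp
  [26,41): 15 bp
  [41,45): 4 bp
  [45,62): 17 bp
  [62,67): 5 bp
  [67,82): 15 bp
  [82,100): 18 bp
  [100,107): 7 bp
  [107,117): 10 bp
  [117,131): 14 bp

[3,4,4,5,7,8,10,11,14,15,15,17,18]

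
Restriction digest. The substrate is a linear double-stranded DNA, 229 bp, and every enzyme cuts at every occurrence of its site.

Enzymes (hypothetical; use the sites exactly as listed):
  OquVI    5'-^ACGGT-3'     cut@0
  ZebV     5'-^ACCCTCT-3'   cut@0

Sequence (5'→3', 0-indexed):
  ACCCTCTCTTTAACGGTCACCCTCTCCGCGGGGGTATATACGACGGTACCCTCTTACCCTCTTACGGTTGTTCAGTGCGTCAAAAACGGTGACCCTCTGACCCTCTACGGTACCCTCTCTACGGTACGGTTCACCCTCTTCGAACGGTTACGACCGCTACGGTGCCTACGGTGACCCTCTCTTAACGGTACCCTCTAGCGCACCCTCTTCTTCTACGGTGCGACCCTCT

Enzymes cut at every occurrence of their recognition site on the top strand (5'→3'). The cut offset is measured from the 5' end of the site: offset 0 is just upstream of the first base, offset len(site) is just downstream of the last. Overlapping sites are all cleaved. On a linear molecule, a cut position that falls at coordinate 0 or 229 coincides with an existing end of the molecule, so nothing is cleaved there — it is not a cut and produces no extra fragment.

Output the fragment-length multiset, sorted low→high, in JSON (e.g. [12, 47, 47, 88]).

Scan for sites:
  OquVI ACGGT/0: at [12, 42, 63, 85, 106, 120, 125, 143, 158, 167, 184, 214] ⇒ [12, 42, 63, 85, 106, 120, 125, 143, 158, 167, 184, 214]
  ZebV ACCCTCT/0: at [0, 18, 47, 55, 91, 99, 111, 132, 173, 189, 201, 222] ⇒ [18, 47, 55, 91, 99, 111, 132, 173, 189, 201, 222] (position 0 is a terminus of the linear molecule — no cut)

Pooled cuts: [12, 18, 42, 47, 55, 63, 85, 91, 99, 106, 111, 120, 125, 132, 143, 158, 167, 173, 184, 189, 201, 214, 222]

Fragments:
  [0,12): 12 bp
  [12,18): 6 bp
  [18,42): 24 bp
  [42,47): 5 bp
  [47,55): 8 bp
  [55,63): 8 bp
  [63,85): 22 bp
  [85,91): 6 bp
  [91,99): 8 bp
  [99,106): 7 bp
  [106,111): 5 bp
  [111,120): 9 bp
  [120,125): 5 bp
  [125,132): 7 bp
  [132,143): 11 bp
  [143,158): 15 bp
  [158,167): 9 bp
  [167,173): 6 bp
  [173,184): 11 bp
  [184,189): 5 bp
  [189,201): 12 bp
  [201,214): 13 bp
  [214,222): 8 bp
  [222,229): 7 bp

[5,5,5,5,6,6,6,7,7,7,8,8,8,8,9,9,11,11,12,12,13,15,22,24]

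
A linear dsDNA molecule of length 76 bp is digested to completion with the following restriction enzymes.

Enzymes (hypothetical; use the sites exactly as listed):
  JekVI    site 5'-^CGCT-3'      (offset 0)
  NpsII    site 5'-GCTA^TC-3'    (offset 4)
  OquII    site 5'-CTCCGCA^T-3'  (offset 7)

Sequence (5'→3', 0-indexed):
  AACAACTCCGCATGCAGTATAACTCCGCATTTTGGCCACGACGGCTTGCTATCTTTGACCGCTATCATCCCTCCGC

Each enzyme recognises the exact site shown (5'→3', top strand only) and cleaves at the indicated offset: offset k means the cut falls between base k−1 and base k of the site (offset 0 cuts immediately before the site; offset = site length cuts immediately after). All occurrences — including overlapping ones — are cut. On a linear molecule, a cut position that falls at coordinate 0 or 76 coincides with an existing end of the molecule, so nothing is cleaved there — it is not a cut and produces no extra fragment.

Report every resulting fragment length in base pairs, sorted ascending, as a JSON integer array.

Site scan:
  JekVI CGCT/0: at [59] ⇒ [59]
  NpsII GCTATC/4: at [47, 60] ⇒ [51, 64]
  OquII CTCCGCAT/7: at [5, 22] ⇒ [12, 29]

Pooled cuts: [12, 29, 51, 59, 64]

Fragment lengths:
  [0,12): 12 bp
  [12,29): 17 bp
  [29,51): 22 bp
  [51,59): 8 bp
  [59,64): 5 bp
  [64,76): 12 bp

[5,8,12,12,17,22]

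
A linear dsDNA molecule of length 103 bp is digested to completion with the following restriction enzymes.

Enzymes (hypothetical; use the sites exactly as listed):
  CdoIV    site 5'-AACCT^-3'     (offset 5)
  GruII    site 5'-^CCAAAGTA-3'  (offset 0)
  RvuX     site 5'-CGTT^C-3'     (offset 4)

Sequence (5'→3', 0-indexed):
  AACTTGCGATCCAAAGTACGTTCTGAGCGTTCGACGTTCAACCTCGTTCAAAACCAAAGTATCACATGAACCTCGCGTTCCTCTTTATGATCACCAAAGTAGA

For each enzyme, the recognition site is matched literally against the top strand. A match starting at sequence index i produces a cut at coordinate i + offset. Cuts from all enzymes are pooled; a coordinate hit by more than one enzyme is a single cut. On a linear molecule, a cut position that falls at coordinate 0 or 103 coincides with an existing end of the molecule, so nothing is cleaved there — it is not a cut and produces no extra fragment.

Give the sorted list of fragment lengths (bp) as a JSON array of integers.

[4,5,6,6,7,9,10,10,12,14,20]

Per-enzyme occurrences:
  CdoIV (AACCT, off=5): starts [39, 68] → cuts [44, 73]
  GruII (CCAAAGTA, off=0): starts [10, 53, 93] → cuts [10, 53, 93]
  RvuX (CGTTC, off=4): starts [18, 27, 34, 44, 75] → cuts [22, 31, 38, 48, 79]

Pooled cuts: [10, 22, 31, 38, 44, 48, 53, 73, 79, 93]

Fragments:
  [0,10): 10 bp
  [10,22): 12 bp
  [22,31): 9 bp
  [31,38): 7 bp
  [38,44): 6 bp
  [44,48): 4 bp
  [48,53): 5 bp
  [53,73): 20 bp
  [73,79): 6 bp
  [79,93): 14 bp
  [93,103): 10 bp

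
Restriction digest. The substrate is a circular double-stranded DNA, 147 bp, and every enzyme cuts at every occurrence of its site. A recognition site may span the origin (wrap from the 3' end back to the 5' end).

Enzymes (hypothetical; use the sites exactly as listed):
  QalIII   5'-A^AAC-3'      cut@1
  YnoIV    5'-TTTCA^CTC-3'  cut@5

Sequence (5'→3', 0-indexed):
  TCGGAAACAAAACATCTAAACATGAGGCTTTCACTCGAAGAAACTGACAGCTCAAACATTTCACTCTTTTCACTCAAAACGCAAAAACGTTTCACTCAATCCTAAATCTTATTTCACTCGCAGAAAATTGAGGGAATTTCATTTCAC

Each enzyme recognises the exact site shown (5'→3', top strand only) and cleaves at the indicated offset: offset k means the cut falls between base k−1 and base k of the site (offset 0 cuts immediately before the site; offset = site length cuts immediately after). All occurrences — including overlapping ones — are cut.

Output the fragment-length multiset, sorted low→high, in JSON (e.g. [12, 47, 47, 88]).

[5,5,6,8,8,8,9,9,9,13,15,22,30]

Scan for sites:
  QalIII (AAAC, off=1): starts [4, 9, 17, 40, 53, 76, 84] → cuts [5, 10, 18, 41, 54, 77, 85]
  YnoIV (TTTCACTC, off=5): starts [28, 58, 67, 89, 111, 141] → cuts [33, 63, 72, 94, 116, 146]

All cut coordinates (distinct, sorted): [5, 10, 18, 33, 41, 54, 63, 72, 77, 85, 94, 116, 146]

Fragment lengths:
  5→10: 5 bp
  10→18: 8 bp
  18→33: 15 bp
  33→41: 8 bp
  41→54: 13 bp
  54→63: 9 bp
  63→72: 9 bp
  72→77: 5 bp
  77→85: 8 bp
  85→94: 9 bp
  94→116: 22 bp
  116→146: 30 bp
  146→5 (wrap): 147-146+5 = 6 bp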